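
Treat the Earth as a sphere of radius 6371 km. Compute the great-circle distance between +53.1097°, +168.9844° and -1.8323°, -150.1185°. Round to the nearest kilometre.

7190 km

Δλ = -150.1185 − 168.9844 = -319.1029°; wrapped into (−180°, 180°]: 40.8971°.
Δφ = -1.8323 − 53.1097 = -54.9420°.
a = sin²(Δφ/2) + cos φ₁ · cos φ₂ · sin²(Δλ/2) = 0.286029.
c = 2·atan2(√a, √(1−a)) = 1.12858 rad → d = 6371·c ≈ 7190.19 km.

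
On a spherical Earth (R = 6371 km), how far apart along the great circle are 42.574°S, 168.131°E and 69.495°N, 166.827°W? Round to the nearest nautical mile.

6819 nmi

Δλ = -166.827 − 168.131 = -334.958°; wrapped into (−180°, 180°]: 25.042°.
Δφ = 69.495 − -42.574 = 112.069°.
a = sin²(Δφ/2) + cos φ₁ · cos φ₂ · sin²(Δλ/2) = 0.699986.
c = 2·atan2(√a, √(1−a)) = 1.98228 rad → d = 6371·c ≈ 12629.12 km ≈ 6819.18 nmi.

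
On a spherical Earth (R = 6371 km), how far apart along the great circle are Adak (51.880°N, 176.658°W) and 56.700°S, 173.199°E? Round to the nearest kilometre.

Δλ = 173.199 − -176.658 = 349.857°; wrapped into (−180°, 180°]: -10.143°.
Δφ = -56.700 − 51.880 = -108.580°.
a = sin²(Δφ/2) + cos φ₁ · cos φ₂ · sin²(Δλ/2) = 0.661963.
c = 2·atan2(√a, √(1−a)) = 1.90067 rad → d = 6371·c ≈ 12109.18 km.

12109 km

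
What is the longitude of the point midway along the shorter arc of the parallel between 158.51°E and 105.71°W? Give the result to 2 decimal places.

153.60°W

Signed shortest Δλ from +158.51° to -105.71° is +95.78°.
Midpoint longitude = +158.51° + (+95.78°)/2 = +158.51° + 47.89° = +206.40°.
Normalise into (−180°, 180°]: -153.60°.
(The naïve average (+158.51 + -105.71)/2 = 26.4° is on the wrong side of the globe.)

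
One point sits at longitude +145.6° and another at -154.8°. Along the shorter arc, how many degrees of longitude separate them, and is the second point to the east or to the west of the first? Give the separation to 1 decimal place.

Raw difference: -154.8 − 145.6 = -300.4°.
Normalise into (−180°, 180°]: -300.4° + 360° = 59.6°.
Positive ⇒ the second point lies to the east; separation 59.6°.

59.6° east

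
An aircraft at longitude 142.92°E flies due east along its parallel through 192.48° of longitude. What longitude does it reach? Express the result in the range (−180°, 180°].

Start at +142.92°; shift +192.48° → +335.40°.
+335.40° lies outside (−180°, 180°]; subtract 360° → -24.60°.

24.60°W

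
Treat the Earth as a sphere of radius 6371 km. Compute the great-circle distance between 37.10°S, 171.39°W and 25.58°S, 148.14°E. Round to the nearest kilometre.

Δλ = 148.14 − -171.39 = 319.53°; wrapped into (−180°, 180°]: -40.47°.
Δφ = -25.58 − -37.10 = 11.52°.
a = sin²(Δφ/2) + cos φ₁ · cos φ₂ · sin²(Δλ/2) = 0.096133.
c = 2·atan2(√a, √(1−a)) = 0.63050 rad → d = 6371·c ≈ 4016.90 km.

4017 km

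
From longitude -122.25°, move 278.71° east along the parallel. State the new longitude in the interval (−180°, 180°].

Start at -122.25°; shift +278.71° → +156.46°.
+156.46° already lies in (−180°, 180°].

+156.46°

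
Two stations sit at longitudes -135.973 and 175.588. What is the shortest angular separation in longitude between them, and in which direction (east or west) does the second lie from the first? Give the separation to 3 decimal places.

Raw difference: 175.588 − -135.973 = 311.561°.
Normalise into (−180°, 180°]: 311.561° − 360° = -48.439°.
Negative ⇒ the second point lies to the west; separation 48.439°.

48.439° west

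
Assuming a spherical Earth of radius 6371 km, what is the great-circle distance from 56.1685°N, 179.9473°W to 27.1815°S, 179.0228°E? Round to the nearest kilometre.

Δλ = 179.0228 − -179.9473 = 358.9701°; wrapped into (−180°, 180°]: -1.0299°.
Δφ = -27.1815 − 56.1685 = -83.3500°.
a = sin²(Δφ/2) + cos φ₁ · cos φ₂ · sin²(Δλ/2) = 0.442138.
c = 2·atan2(√a, √(1−a)) = 1.45481 rad → d = 6371·c ≈ 9268.61 km.

9269 km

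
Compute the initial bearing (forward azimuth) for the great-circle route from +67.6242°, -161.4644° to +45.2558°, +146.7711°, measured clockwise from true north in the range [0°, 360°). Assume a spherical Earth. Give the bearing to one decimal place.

256.5°

Δλ = 146.7711 − -161.4644 = 308.2355°; wrapped into (−180°, 180°]: -51.7645°.
θ = atan2( sin Δλ · cos φ₂ , cos φ₁ · sin φ₂ − sin φ₁ · cos φ₂ · cos Δλ )
  = atan2(-0.55293, -0.13248) = -103.474° → normalised to [0°, 360°): 256.526°.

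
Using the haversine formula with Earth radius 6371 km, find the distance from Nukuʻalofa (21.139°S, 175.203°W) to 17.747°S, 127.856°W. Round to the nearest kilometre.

4961 km

Δλ = -127.856 − -175.203 = 47.347°.
Δφ = -17.747 − -21.139 = 3.392°.
a = sin²(Δφ/2) + cos φ₁ · cos φ₂ · sin²(Δλ/2) = 0.144093.
c = 2·atan2(√a, √(1−a)) = 0.77872 rad → d = 6371·c ≈ 4961.21 km.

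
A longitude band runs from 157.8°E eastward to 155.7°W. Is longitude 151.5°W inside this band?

Band width going east from +157.8° to -155.7°: ((-155.7 − 157.8) mod 360) = 46.5°.
Offset of -151.5° east of the west edge: ((-151.5 − 157.8) mod 360) = 50.7°.
50.7° > 46.5° ⇒ outside.

No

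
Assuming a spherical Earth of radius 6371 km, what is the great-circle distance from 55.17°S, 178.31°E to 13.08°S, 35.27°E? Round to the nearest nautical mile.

Δλ = 35.27 − 178.31 = -143.04°.
Δφ = -13.08 − -55.17 = 42.09°.
a = sin²(Δφ/2) + cos φ₁ · cos φ₂ · sin²(Δλ/2) = 0.629383.
c = 2·atan2(√a, √(1−a)) = 1.83254 rad → d = 6371·c ≈ 11675.12 km ≈ 6304.06 nmi.

6304 nmi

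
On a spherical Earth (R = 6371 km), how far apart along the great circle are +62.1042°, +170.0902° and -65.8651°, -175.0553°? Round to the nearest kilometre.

Δλ = -175.0553 − 170.0902 = -345.1455°; wrapped into (−180°, 180°]: 14.8545°.
Δφ = -65.8651 − 62.1042 = -127.9693°.
a = sin²(Δφ/2) + cos φ₁ · cos φ₂ · sin²(Δλ/2) = 0.810816.
c = 2·atan2(√a, √(1−a)) = 2.24162 rad → d = 6371·c ≈ 14281.37 km.

14281 km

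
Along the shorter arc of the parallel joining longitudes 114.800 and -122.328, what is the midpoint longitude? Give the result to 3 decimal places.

Signed shortest Δλ from +114.800° to -122.328° is +122.872°.
Midpoint longitude = +114.800° + (+122.872°)/2 = +114.800° + 61.436° = +176.236°.
(The naïve average (+114.800 + -122.328)/2 = -3.764° is on the wrong side of the globe.)

+176.236°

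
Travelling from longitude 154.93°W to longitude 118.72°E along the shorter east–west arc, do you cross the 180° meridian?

Naïve |118.72 − -154.93| = 273.65° > 180°, so the shorter arc goes the other way round — across 180°.
Signed shortest Δλ = ((118.72 − -154.93 + 180) mod 360) − 180 = -86.35°.
Going west by 86.35° from -154.93° passes through 180° before reaching +118.72°.

Yes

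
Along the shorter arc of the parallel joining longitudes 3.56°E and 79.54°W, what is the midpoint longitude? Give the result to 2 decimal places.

Signed shortest Δλ from +3.56° to -79.54° is -83.10°.
Midpoint longitude = +3.56° + (-83.10°)/2 = +3.56° − 41.55° = -37.99°.

37.99°W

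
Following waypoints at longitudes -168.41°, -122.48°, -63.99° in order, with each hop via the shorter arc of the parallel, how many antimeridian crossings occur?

0

Leg 1: -168.41° → -122.48°, shortest Δλ = 45.93° (east) — does not cross 180°.
Leg 2: -122.48° → -63.99°, shortest Δλ = 58.49° (east) — does not cross 180°.
Total crossings: 0.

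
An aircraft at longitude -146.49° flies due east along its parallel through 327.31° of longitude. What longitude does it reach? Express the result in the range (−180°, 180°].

-179.18°

Start at -146.49°; shift +327.31° → +180.82°.
+180.82° lies outside (−180°, 180°]; subtract 360° → -179.18°.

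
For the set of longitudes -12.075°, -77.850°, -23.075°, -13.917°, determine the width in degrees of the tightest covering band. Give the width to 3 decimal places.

65.775°

Sort the longitudes: -77.850°, -23.075°, -13.917°, -12.075°.
Eastward gaps between consecutive values (wrapping around): 54.775°, 9.158°, 1.842°, 294.225°.
Largest gap = 294.225° ⇒ minimal covering band is its complement: 360° − 294.225° = 65.775°.
Band runs from -77.850° eastward to -12.075°.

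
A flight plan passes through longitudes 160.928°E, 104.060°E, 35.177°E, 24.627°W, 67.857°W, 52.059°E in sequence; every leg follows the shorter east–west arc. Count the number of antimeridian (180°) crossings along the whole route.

0

Leg 1: +160.928° → +104.060°, shortest Δλ = -56.868° (west) — does not cross 180°.
Leg 2: +104.060° → +35.177°, shortest Δλ = -68.883° (west) — does not cross 180°.
Leg 3: +35.177° → -24.627°, shortest Δλ = -59.804° (west) — does not cross 180°.
Leg 4: -24.627° → -67.857°, shortest Δλ = -43.23° (west) — does not cross 180°.
Leg 5: -67.857° → +52.059°, shortest Δλ = 119.916° (east) — does not cross 180°.
Total crossings: 0.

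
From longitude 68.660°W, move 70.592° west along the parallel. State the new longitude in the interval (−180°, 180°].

Start at -68.660°; shift −70.592° → -139.252°.
-139.252° already lies in (−180°, 180°].

139.252°W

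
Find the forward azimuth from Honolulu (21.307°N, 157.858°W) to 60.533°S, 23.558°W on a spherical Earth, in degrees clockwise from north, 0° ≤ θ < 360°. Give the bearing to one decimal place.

152.8°

Δλ = -23.558 − -157.858 = 134.300°.
θ = atan2( sin Δλ · cos φ₂ , cos φ₁ · sin φ₂ − sin φ₁ · cos φ₂ · cos Δλ )
  = atan2(0.35207, -0.68629) = 152.842° → normalised to [0°, 360°): 152.842°.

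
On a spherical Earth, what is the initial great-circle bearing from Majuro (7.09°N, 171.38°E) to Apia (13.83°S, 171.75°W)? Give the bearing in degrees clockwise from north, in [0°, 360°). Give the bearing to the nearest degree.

141°

Δλ = -171.75 − 171.38 = -343.13°; wrapped into (−180°, 180°]: 16.87°.
θ = atan2( sin Δλ · cos φ₂ , cos φ₁ · sin φ₂ − sin φ₁ · cos φ₂ · cos Δλ )
  = atan2(0.28179, -0.35191) = 141.314° → normalised to [0°, 360°): 141.314°.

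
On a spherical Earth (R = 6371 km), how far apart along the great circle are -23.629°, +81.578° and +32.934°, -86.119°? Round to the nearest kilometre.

18429 km

Δλ = -86.119 − 81.578 = -167.697°.
Δφ = 32.934 − -23.629 = 56.563°.
a = sin²(Δφ/2) + cos φ₁ · cos φ₂ · sin²(Δλ/2) = 0.984591.
c = 2·atan2(√a, √(1−a)) = 2.89269 rad → d = 6371·c ≈ 18429.31 km.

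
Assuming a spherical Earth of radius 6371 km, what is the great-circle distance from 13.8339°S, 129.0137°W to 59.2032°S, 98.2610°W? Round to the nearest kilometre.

5644 km

Δλ = -98.2610 − -129.0137 = 30.7527°.
Δφ = -59.2032 − -13.8339 = -45.3693°.
a = sin²(Δφ/2) + cos φ₁ · cos φ₂ · sin²(Δλ/2) = 0.183686.
c = 2·atan2(√a, √(1−a)) = 0.88586 rad → d = 6371·c ≈ 5643.78 km.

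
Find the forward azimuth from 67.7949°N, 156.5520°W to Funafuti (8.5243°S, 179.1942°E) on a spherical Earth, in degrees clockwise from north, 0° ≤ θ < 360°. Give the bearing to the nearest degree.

205°

Δλ = 179.1942 − -156.5520 = 335.7462°; wrapped into (−180°, 180°]: -24.2538°.
θ = atan2( sin Δλ · cos φ₂ , cos φ₁ · sin φ₂ − sin φ₁ · cos φ₂ · cos Δλ )
  = atan2(-0.40624, -0.89081) = -155.485° → normalised to [0°, 360°): 204.515°.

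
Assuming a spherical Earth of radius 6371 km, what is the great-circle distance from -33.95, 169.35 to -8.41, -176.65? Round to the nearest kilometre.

3181 km

Δλ = -176.65 − 169.35 = -346.00°; wrapped into (−180°, 180°]: 14.00°.
Δφ = -8.41 − -33.95 = 25.54°.
a = sin²(Δφ/2) + cos φ₁ · cos φ₂ · sin²(Δλ/2) = 0.061045.
c = 2·atan2(√a, √(1−a)) = 0.49932 rad → d = 6371·c ≈ 3181.16 km.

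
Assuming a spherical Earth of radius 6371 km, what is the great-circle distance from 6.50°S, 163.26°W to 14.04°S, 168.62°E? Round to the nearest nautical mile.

Δλ = 168.62 − -163.26 = 331.88°; wrapped into (−180°, 180°]: -28.12°.
Δφ = -14.04 − -6.50 = -7.54°.
a = sin²(Δφ/2) + cos φ₁ · cos φ₂ · sin²(Δλ/2) = 0.061211.
c = 2·atan2(√a, √(1−a)) = 0.50001 rad → d = 6371·c ≈ 3185.56 km ≈ 1720.06 nmi.

1720 nmi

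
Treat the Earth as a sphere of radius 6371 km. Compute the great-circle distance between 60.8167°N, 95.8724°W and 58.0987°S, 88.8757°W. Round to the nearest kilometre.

Δλ = -88.8757 − -95.8724 = 6.9967°.
Δφ = -58.0987 − 60.8167 = -118.9154°.
a = sin²(Δφ/2) + cos φ₁ · cos φ₂ · sin²(Δλ/2) = 0.742718.
c = 2·atan2(√a, √(1−a)) = 2.07766 rad → d = 6371·c ≈ 13236.76 km.

13237 km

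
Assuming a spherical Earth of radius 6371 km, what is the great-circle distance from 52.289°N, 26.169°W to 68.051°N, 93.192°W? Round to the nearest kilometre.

Δλ = -93.192 − -26.169 = -67.023°.
Δφ = 68.051 − 52.289 = 15.762°.
a = sin²(Δφ/2) + cos φ₁ · cos φ₂ · sin²(Δλ/2) = 0.088493.
c = 2·atan2(√a, √(1−a)) = 0.60410 rad → d = 6371·c ≈ 3848.71 km.

3849 km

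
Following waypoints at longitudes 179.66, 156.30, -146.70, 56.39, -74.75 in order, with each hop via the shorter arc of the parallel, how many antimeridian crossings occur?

2

Leg 1: +179.66° → +156.30°, shortest Δλ = -23.36° (west) — does not cross 180°.
Leg 2: +156.30° → -146.70°, shortest Δλ = 57.0° (east) — crosses 180°.
Leg 3: -146.70° → +56.39°, shortest Δλ = -156.91° (west) — crosses 180°.
Leg 4: +56.39° → -74.75°, shortest Δλ = -131.14° (west) — does not cross 180°.
Total crossings: 2.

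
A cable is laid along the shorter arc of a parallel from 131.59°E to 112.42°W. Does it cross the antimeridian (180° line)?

Naïve |-112.42 − 131.59| = 244.01° > 180°, so the shorter arc goes the other way round — across 180°.
Signed shortest Δλ = ((-112.42 − 131.59 + 180) mod 360) − 180 = 115.99°.
Going east by 115.99° from +131.59° passes through 180° before reaching -112.42°.

Yes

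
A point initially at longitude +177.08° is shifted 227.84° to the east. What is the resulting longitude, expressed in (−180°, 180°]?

+44.92°

Start at +177.08°; shift +227.84° → +404.92°.
+404.92° lies outside (−180°, 180°]; subtract 360° → +44.92°.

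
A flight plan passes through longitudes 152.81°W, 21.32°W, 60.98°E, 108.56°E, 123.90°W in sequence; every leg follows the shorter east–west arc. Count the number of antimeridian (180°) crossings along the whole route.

1

Leg 1: -152.81° → -21.32°, shortest Δλ = 131.49° (east) — does not cross 180°.
Leg 2: -21.32° → +60.98°, shortest Δλ = 82.3° (east) — does not cross 180°.
Leg 3: +60.98° → +108.56°, shortest Δλ = 47.58° (east) — does not cross 180°.
Leg 4: +108.56° → -123.90°, shortest Δλ = 127.54° (east) — crosses 180°.
Total crossings: 1.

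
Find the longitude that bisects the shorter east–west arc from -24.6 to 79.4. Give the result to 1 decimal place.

Signed shortest Δλ from -24.6° to +79.4° is +104.0°.
Midpoint longitude = -24.6° + (+104.0°)/2 = -24.6° + 52.0° = +27.4°.

+27.4°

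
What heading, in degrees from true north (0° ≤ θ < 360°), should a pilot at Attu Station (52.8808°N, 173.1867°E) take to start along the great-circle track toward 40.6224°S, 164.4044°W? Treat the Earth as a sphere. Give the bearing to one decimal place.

163.1°

Δλ = -164.4044 − 173.1867 = -337.5911°; wrapped into (−180°, 180°]: 22.4089°.
θ = atan2( sin Δλ · cos φ₂ , cos φ₁ · sin φ₂ − sin φ₁ · cos φ₂ · cos Δλ )
  = atan2(0.28935, -0.95243) = 163.101° → normalised to [0°, 360°): 163.101°.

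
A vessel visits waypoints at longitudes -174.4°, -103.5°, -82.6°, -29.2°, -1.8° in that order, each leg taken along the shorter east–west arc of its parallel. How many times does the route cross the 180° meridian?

0

Leg 1: -174.4° → -103.5°, shortest Δλ = 70.9° (east) — does not cross 180°.
Leg 2: -103.5° → -82.6°, shortest Δλ = 20.9° (east) — does not cross 180°.
Leg 3: -82.6° → -29.2°, shortest Δλ = 53.4° (east) — does not cross 180°.
Leg 4: -29.2° → -1.8°, shortest Δλ = 27.4° (east) — does not cross 180°.
Total crossings: 0.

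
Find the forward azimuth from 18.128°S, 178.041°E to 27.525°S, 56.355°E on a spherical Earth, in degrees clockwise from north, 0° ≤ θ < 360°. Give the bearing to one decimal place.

232.3°

Δλ = 56.355 − 178.041 = -121.686°.
θ = atan2( sin Δλ · cos φ₂ , cos φ₁ · sin φ₂ − sin φ₁ · cos φ₂ · cos Δλ )
  = atan2(-0.75462, -0.58413) = -127.742° → normalised to [0°, 360°): 232.258°.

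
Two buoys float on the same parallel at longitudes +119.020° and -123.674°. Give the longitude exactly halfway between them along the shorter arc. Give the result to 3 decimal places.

+177.673°

Signed shortest Δλ from +119.020° to -123.674° is +117.306°.
Midpoint longitude = +119.020° + (+117.306°)/2 = +119.020° + 58.653° = +177.673°.
(The naïve average (+119.020 + -123.674)/2 = -2.327° is on the wrong side of the globe.)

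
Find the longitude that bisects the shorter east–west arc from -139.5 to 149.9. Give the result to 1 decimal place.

Signed shortest Δλ from -139.5° to +149.9° is -70.6°.
Midpoint longitude = -139.5° + (-70.6°)/2 = -139.5° − 35.3° = -174.8°.
(The naïve average (-139.5 + +149.9)/2 = 5.2° is on the wrong side of the globe.)

-174.8°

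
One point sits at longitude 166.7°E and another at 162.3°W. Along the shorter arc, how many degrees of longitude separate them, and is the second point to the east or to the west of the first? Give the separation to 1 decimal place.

31.0° east

Raw difference: -162.3 − 166.7 = -329.0°.
Normalise into (−180°, 180°]: -329.0° + 360° = 31.0°.
Positive ⇒ the second point lies to the east; separation 31.0°.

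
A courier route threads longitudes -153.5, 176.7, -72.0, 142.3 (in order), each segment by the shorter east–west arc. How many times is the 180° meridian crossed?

Leg 1: -153.5° → +176.7°, shortest Δλ = -29.8° (west) — crosses 180°.
Leg 2: +176.7° → -72.0°, shortest Δλ = 111.3° (east) — crosses 180°.
Leg 3: -72.0° → +142.3°, shortest Δλ = -145.7° (west) — crosses 180°.
Total crossings: 3.

3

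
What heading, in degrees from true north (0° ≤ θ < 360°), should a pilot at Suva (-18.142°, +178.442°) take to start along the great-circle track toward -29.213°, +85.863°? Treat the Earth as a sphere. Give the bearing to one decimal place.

241.4°

Δλ = 85.863 − 178.442 = -92.579°.
θ = atan2( sin Δλ · cos φ₂ , cos φ₁ · sin φ₂ − sin φ₁ · cos φ₂ · cos Δλ )
  = atan2(-0.87193, -0.47602) = -118.632° → normalised to [0°, 360°): 241.368°.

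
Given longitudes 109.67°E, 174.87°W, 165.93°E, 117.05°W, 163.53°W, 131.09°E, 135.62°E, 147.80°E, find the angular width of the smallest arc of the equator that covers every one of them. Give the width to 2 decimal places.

133.28°

Sort the longitudes: -174.87°, -163.53°, -117.05°, +109.67°, +131.09°, +135.62°, +147.80°, +165.93°.
Eastward gaps between consecutive values (wrapping around): 11.34°, 46.48°, 226.72°, 21.42°, 4.53°, 12.18°, 18.13°, 19.20°.
Largest gap = 226.72° ⇒ minimal covering band is its complement: 360° − 226.72° = 133.28°.
Band runs from +109.67° eastward to -117.05°, crossing the antimeridian.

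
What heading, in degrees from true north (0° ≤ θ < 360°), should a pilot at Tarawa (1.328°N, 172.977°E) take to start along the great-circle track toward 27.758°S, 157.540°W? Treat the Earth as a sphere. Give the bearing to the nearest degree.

138°

Δλ = -157.540 − 172.977 = -330.517°; wrapped into (−180°, 180°]: 29.483°.
θ = atan2( sin Δλ · cos φ₂ , cos φ₁ · sin φ₂ − sin φ₁ · cos φ₂ · cos Δλ )
  = atan2(0.43553, -0.48347) = 137.986° → normalised to [0°, 360°): 137.986°.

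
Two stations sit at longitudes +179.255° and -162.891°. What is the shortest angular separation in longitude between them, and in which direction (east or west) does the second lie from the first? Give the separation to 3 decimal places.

17.854° east

Raw difference: -162.891 − 179.255 = -342.146°.
Normalise into (−180°, 180°]: -342.146° + 360° = 17.854°.
Positive ⇒ the second point lies to the east; separation 17.854°.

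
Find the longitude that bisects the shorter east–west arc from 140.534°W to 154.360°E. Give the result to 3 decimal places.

173.087°W

Signed shortest Δλ from -140.534° to +154.360° is -65.106°.
Midpoint longitude = -140.534° + (-65.106°)/2 = -140.534° − 32.553° = -173.087°.
(The naïve average (-140.534 + +154.360)/2 = 6.913° is on the wrong side of the globe.)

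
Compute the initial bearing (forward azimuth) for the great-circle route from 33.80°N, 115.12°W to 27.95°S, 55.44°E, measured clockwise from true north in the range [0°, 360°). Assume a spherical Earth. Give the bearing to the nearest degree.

Δλ = 55.44 − -115.12 = 170.56°.
θ = atan2( sin Δλ · cos φ₂ , cos φ₁ · sin φ₂ − sin φ₁ · cos φ₂ · cos Δλ )
  = atan2(0.14488, 0.09527) = 56.673° → normalised to [0°, 360°): 56.673°.

57°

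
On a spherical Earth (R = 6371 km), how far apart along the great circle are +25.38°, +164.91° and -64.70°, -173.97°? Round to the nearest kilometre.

10182 km

Δλ = -173.97 − 164.91 = -338.88°; wrapped into (−180°, 180°]: 21.12°.
Δφ = -64.70 − 25.38 = -90.08°.
a = sin²(Δφ/2) + cos φ₁ · cos φ₂ · sin²(Δλ/2) = 0.513666.
c = 2·atan2(√a, √(1−a)) = 1.59813 rad → d = 6371·c ≈ 10181.70 km.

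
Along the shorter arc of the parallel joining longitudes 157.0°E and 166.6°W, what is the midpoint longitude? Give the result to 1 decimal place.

175.2°E

Signed shortest Δλ from +157.0° to -166.6° is +36.4°.
Midpoint longitude = +157.0° + (+36.4°)/2 = +157.0° + 18.2° = +175.2°.
(The naïve average (+157.0 + -166.6)/2 = -4.8° is on the wrong side of the globe.)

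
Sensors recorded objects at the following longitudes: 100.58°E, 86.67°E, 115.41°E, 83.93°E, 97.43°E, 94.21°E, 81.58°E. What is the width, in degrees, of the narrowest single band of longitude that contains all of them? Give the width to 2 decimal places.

Sort the longitudes: +81.58°, +83.93°, +86.67°, +94.21°, +97.43°, +100.58°, +115.41°.
Eastward gaps between consecutive values (wrapping around): 2.35°, 2.74°, 7.54°, 3.22°, 3.15°, 14.83°, 326.17°.
Largest gap = 326.17° ⇒ minimal covering band is its complement: 360° − 326.17° = 33.83°.
Band runs from +81.58° eastward to +115.41°.

33.83°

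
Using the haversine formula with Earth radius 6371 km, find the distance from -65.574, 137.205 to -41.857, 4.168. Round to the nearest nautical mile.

3998 nmi

Δλ = 4.168 − 137.205 = -133.037°.
Δφ = -41.857 − -65.574 = 23.717°.
a = sin²(Δφ/2) + cos φ₁ · cos φ₂ · sin²(Δλ/2) = 0.301323.
c = 2·atan2(√a, √(1−a)) = 1.16216 rad → d = 6371·c ≈ 7404.15 km ≈ 3997.92 nmi.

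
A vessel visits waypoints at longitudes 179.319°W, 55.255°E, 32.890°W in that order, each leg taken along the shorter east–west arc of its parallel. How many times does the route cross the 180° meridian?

1

Leg 1: -179.319° → +55.255°, shortest Δλ = -125.426° (west) — crosses 180°.
Leg 2: +55.255° → -32.890°, shortest Δλ = -88.145° (west) — does not cross 180°.
Total crossings: 1.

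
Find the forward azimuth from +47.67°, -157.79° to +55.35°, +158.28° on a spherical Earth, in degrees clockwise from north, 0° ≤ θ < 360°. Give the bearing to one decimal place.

302.5°

Δλ = 158.28 − -157.79 = 316.07°; wrapped into (−180°, 180°]: -43.93°.
θ = atan2( sin Δλ · cos φ₂ , cos φ₁ · sin φ₂ − sin φ₁ · cos φ₂ · cos Δλ )
  = atan2(-0.39446, 0.25125) = -57.505° → normalised to [0°, 360°): 302.495°.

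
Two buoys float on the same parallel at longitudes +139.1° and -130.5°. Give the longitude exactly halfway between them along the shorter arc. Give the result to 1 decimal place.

Signed shortest Δλ from +139.1° to -130.5° is +90.4°.
Midpoint longitude = +139.1° + (+90.4°)/2 = +139.1° + 45.2° = +184.3°.
Normalise into (−180°, 180°]: -175.7°.
(The naïve average (+139.1 + -130.5)/2 = 4.3° is on the wrong side of the globe.)

-175.7°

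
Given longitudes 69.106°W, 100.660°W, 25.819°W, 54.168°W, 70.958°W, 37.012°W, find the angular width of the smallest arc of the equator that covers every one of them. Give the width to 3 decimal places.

74.841°

Sort the longitudes: -100.660°, -70.958°, -69.106°, -54.168°, -37.012°, -25.819°.
Eastward gaps between consecutive values (wrapping around): 29.702°, 1.852°, 14.938°, 17.156°, 11.193°, 285.159°.
Largest gap = 285.159° ⇒ minimal covering band is its complement: 360° − 285.159° = 74.841°.
Band runs from -100.660° eastward to -25.819°.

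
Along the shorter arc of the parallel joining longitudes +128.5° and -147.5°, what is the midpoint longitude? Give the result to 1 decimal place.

Signed shortest Δλ from +128.5° to -147.5° is +84.0°.
Midpoint longitude = +128.5° + (+84.0°)/2 = +128.5° + 42.0° = +170.5°.
(The naïve average (+128.5 + -147.5)/2 = -9.5° is on the wrong side of the globe.)

+170.5°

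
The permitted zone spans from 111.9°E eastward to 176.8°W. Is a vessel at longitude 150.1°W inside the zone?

Band width going east from +111.9° to -176.8°: ((-176.8 − 111.9) mod 360) = 71.3°.
Offset of -150.1° east of the west edge: ((-150.1 − 111.9) mod 360) = 98.0°.
98.0° > 71.3° ⇒ outside.

No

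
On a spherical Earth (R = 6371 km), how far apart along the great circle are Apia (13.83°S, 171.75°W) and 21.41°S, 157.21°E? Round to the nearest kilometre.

Δλ = 157.21 − -171.75 = 328.96°; wrapped into (−180°, 180°]: -31.04°.
Δφ = -21.41 − -13.83 = -7.58°.
a = sin²(Δφ/2) + cos φ₁ · cos φ₂ · sin²(Δλ/2) = 0.069092.
c = 2·atan2(√a, √(1−a)) = 0.53196 rad → d = 6371·c ≈ 3389.11 km.

3389 km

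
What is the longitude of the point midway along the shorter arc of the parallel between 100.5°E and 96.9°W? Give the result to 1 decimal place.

Signed shortest Δλ from +100.5° to -96.9° is +162.6°.
Midpoint longitude = +100.5° + (+162.6°)/2 = +100.5° + 81.3° = +181.8°.
Normalise into (−180°, 180°]: -178.2°.
(The naïve average (+100.5 + -96.9)/2 = 1.8° is on the wrong side of the globe.)

178.2°W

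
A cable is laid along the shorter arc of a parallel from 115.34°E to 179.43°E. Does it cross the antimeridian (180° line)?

No

Signed shortest Δλ = ((179.43 − 115.34 + 180) mod 360) − 180 = 64.09°.
Going east by 64.09° from +115.34° reaches +179.43° without touching 180°.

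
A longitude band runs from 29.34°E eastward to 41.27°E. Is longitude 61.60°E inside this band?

Band width going east from +29.34° to +41.27°: ((41.27 − 29.34) mod 360) = 11.93°.
Offset of +61.60° east of the west edge: ((61.60 − 29.34) mod 360) = 32.26°.
32.26° > 11.93° ⇒ outside.

No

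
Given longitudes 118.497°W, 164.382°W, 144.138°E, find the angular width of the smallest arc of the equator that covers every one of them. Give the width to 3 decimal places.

97.365°

Sort the longitudes: -164.382°, -118.497°, +144.138°.
Eastward gaps between consecutive values (wrapping around): 45.885°, 262.635°, 51.480°.
Largest gap = 262.635° ⇒ minimal covering band is its complement: 360° − 262.635° = 97.365°.
Band runs from +144.138° eastward to -118.497°, crossing the antimeridian.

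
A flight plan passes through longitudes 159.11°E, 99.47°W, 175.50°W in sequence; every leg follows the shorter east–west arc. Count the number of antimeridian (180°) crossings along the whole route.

Leg 1: +159.11° → -99.47°, shortest Δλ = 101.42° (east) — crosses 180°.
Leg 2: -99.47° → -175.50°, shortest Δλ = -76.03° (west) — does not cross 180°.
Total crossings: 1.

1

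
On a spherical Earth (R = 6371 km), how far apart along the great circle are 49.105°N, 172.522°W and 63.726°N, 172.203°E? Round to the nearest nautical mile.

1008 nmi

Δλ = 172.203 − -172.522 = 344.725°; wrapped into (−180°, 180°]: -15.275°.
Δφ = 63.726 − 49.105 = 14.621°.
a = sin²(Δφ/2) + cos φ₁ · cos φ₂ · sin²(Δλ/2) = 0.021311.
c = 2·atan2(√a, √(1−a)) = 0.29301 rad → d = 6371·c ≈ 1866.77 km ≈ 1007.97 nmi.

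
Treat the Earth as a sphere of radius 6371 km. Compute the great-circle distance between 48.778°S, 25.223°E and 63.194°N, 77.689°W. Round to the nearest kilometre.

15294 km

Δλ = -77.689 − 25.223 = -102.912°.
Δφ = 63.194 − -48.778 = 111.972°.
a = sin²(Δφ/2) + cos φ₁ · cos φ₂ · sin²(Δλ/2) = 0.868870.
c = 2·atan2(√a, √(1−a)) = 2.40051 rad → d = 6371·c ≈ 15293.66 km.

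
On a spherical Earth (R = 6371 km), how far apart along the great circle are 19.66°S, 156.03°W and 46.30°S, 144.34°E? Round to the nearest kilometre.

6127 km

Δλ = 144.34 − -156.03 = 300.37°; wrapped into (−180°, 180°]: -59.63°.
Δφ = -46.30 − -19.66 = -26.64°.
a = sin²(Δφ/2) + cos φ₁ · cos φ₂ · sin²(Δλ/2) = 0.213915.
c = 2·atan2(√a, √(1−a)) = 0.96165 rad → d = 6371·c ≈ 6126.66 km.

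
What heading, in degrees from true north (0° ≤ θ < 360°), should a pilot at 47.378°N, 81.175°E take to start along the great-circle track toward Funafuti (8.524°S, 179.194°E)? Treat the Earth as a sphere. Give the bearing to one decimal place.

Δλ = 179.194 − 81.175 = 98.019°.
θ = atan2( sin Δλ · cos φ₂ , cos φ₁ · sin φ₂ − sin φ₁ · cos φ₂ · cos Δλ )
  = atan2(0.97928, 0.00115) = 89.933° → normalised to [0°, 360°): 89.933°.

89.9°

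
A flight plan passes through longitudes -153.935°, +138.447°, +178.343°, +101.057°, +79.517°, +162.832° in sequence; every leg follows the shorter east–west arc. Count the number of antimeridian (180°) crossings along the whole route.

Leg 1: -153.935° → +138.447°, shortest Δλ = -67.618° (west) — crosses 180°.
Leg 2: +138.447° → +178.343°, shortest Δλ = 39.896° (east) — does not cross 180°.
Leg 3: +178.343° → +101.057°, shortest Δλ = -77.286° (west) — does not cross 180°.
Leg 4: +101.057° → +79.517°, shortest Δλ = -21.54° (west) — does not cross 180°.
Leg 5: +79.517° → +162.832°, shortest Δλ = 83.315° (east) — does not cross 180°.
Total crossings: 1.

1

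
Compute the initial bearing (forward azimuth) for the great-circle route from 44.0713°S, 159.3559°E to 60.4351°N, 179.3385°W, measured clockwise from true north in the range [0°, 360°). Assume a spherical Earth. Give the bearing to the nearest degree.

Δλ = -179.3385 − 159.3559 = -338.6944°; wrapped into (−180°, 180°]: 21.3056°.
θ = atan2( sin Δλ · cos φ₂ , cos φ₁ · sin φ₂ − sin φ₁ · cos φ₂ · cos Δλ )
  = atan2(0.17928, 0.94466) = 10.746° → normalised to [0°, 360°): 10.746°.

11°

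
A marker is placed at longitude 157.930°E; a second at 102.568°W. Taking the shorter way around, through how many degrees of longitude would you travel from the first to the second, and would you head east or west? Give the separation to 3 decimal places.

99.502° east

Raw difference: -102.568 − 157.930 = -260.498°.
Normalise into (−180°, 180°]: -260.498° + 360° = 99.502°.
Positive ⇒ the second point lies to the east; separation 99.502°.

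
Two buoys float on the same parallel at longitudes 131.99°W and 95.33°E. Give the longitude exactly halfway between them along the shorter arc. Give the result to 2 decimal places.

161.67°E

Signed shortest Δλ from -131.99° to +95.33° is -132.68°.
Midpoint longitude = -131.99° + (-132.68°)/2 = -131.99° − 66.34° = -198.33°.
Normalise into (−180°, 180°]: +161.67°.
(The naïve average (-131.99 + +95.33)/2 = -18.33° is on the wrong side of the globe.)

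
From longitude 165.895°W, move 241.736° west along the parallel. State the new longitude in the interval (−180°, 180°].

47.631°W

Start at -165.895°; shift −241.736° → -407.631°.
-407.631° lies outside (−180°, 180°]; add 360° → -47.631°.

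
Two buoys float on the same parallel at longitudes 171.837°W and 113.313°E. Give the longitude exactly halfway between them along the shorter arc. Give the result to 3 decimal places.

Signed shortest Δλ from -171.837° to +113.313° is -74.850°.
Midpoint longitude = -171.837° + (-74.850°)/2 = -171.837° − 37.425° = -209.262°.
Normalise into (−180°, 180°]: +150.738°.
(The naïve average (-171.837 + +113.313)/2 = -29.262° is on the wrong side of the globe.)

150.738°E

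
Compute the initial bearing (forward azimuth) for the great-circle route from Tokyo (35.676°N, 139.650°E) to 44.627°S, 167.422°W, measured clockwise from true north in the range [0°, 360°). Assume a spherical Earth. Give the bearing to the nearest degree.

145°

Δλ = -167.422 − 139.650 = -307.072°; wrapped into (−180°, 180°]: 52.928°.
θ = atan2( sin Δλ · cos φ₂ , cos φ₁ · sin φ₂ − sin φ₁ · cos φ₂ · cos Δλ )
  = atan2(0.56785, -0.82086) = 145.326° → normalised to [0°, 360°): 145.326°.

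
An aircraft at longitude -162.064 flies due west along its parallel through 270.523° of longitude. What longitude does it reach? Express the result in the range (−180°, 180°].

-72.587°

Start at -162.064°; shift −270.523° → -432.587°.
-432.587° lies outside (−180°, 180°]; add 360° → -72.587°.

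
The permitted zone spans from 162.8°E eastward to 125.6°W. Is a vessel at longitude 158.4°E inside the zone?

No

Band width going east from +162.8° to -125.6°: ((-125.6 − 162.8) mod 360) = 71.6°.
Offset of +158.4° east of the west edge: ((158.4 − 162.8) mod 360) = 355.6°.
355.6° > 71.6° ⇒ outside.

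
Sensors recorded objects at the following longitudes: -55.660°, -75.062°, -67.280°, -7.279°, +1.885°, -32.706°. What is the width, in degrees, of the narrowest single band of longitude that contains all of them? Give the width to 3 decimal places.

Sort the longitudes: -75.062°, -67.280°, -55.660°, -32.706°, -7.279°, +1.885°.
Eastward gaps between consecutive values (wrapping around): 7.782°, 11.620°, 22.954°, 25.427°, 9.164°, 283.053°.
Largest gap = 283.053° ⇒ minimal covering band is its complement: 360° − 283.053° = 76.947°.
Band runs from -75.062° eastward to +1.885°.

76.947°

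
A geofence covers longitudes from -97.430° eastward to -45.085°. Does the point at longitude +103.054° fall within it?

Band width going east from -97.430° to -45.085°: ((-45.085 − -97.430) mod 360) = 52.345°.
Offset of +103.054° east of the west edge: ((103.054 − -97.430) mod 360) = 200.484°.
200.484° > 52.345° ⇒ outside.

No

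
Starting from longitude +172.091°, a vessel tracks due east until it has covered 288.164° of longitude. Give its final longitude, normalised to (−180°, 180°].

+100.255°

Start at +172.091°; shift +288.164° → +460.255°.
+460.255° lies outside (−180°, 180°]; subtract 360° → +100.255°.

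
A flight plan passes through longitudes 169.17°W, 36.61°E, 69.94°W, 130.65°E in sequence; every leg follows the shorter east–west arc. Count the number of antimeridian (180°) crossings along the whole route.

2

Leg 1: -169.17° → +36.61°, shortest Δλ = -154.22° (west) — crosses 180°.
Leg 2: +36.61° → -69.94°, shortest Δλ = -106.55° (west) — does not cross 180°.
Leg 3: -69.94° → +130.65°, shortest Δλ = -159.41° (west) — crosses 180°.
Total crossings: 2.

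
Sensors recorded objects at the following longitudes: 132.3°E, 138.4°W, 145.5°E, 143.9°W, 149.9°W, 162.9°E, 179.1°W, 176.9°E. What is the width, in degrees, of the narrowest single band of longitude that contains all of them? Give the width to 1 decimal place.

Sort the longitudes: -179.1°, -149.9°, -143.9°, -138.4°, +132.3°, +145.5°, +162.9°, +176.9°.
Eastward gaps between consecutive values (wrapping around): 29.2°, 6.0°, 5.5°, 270.7°, 13.2°, 17.4°, 14.0°, 4.0°.
Largest gap = 270.7° ⇒ minimal covering band is its complement: 360° − 270.7° = 89.3°.
Band runs from +132.3° eastward to -138.4°, crossing the antimeridian.

89.3°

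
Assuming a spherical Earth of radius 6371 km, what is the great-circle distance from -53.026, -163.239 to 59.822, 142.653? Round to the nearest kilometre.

13442 km

Δλ = 142.653 − -163.239 = 305.892°; wrapped into (−180°, 180°]: -54.108°.
Δφ = 59.822 − -53.026 = 112.848°.
a = sin²(Δφ/2) + cos φ₁ · cos φ₂ · sin²(Δλ/2) = 0.756690.
c = 2·atan2(√a, √(1−a)) = 2.10991 rad → d = 6371·c ≈ 13442.26 km.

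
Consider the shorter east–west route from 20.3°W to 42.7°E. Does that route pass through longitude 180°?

No

Signed shortest Δλ = ((42.7 − -20.3 + 180) mod 360) − 180 = 63.0°.
Going east by 63.0° from -20.3° reaches +42.7° without touching 180°.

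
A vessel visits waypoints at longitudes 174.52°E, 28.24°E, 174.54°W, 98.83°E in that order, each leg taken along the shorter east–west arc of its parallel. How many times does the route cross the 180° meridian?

2

Leg 1: +174.52° → +28.24°, shortest Δλ = -146.28° (west) — does not cross 180°.
Leg 2: +28.24° → -174.54°, shortest Δλ = 157.22° (east) — crosses 180°.
Leg 3: -174.54° → +98.83°, shortest Δλ = -86.63° (west) — crosses 180°.
Total crossings: 2.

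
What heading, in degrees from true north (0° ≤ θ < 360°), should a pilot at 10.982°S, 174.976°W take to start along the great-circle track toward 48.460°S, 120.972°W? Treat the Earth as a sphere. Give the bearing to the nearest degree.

Δλ = -120.972 − -174.976 = 54.004°.
θ = atan2( sin Δλ · cos φ₂ , cos φ₁ · sin φ₂ − sin φ₁ · cos φ₂ · cos Δλ )
  = atan2(0.53652, -0.66054) = 140.915° → normalised to [0°, 360°): 140.915°.

141°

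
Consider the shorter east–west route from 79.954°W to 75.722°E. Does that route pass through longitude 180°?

No

Signed shortest Δλ = ((75.722 − -79.954 + 180) mod 360) − 180 = 155.676°.
Going east by 155.676° from -79.954° reaches +75.722° without touching 180°.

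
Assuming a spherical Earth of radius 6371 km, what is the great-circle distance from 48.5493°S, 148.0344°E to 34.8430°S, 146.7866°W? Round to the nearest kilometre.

Δλ = -146.7866 − 148.0344 = -294.8210°; wrapped into (−180°, 180°]: 65.1790°.
Δφ = -34.8430 − -48.5493 = 13.7063°.
a = sin²(Δφ/2) + cos φ₁ · cos φ₂ · sin²(Δλ/2) = 0.171853.
c = 2·atan2(√a, √(1−a)) = 0.85490 rad → d = 6371·c ≈ 5446.57 km.

5447 km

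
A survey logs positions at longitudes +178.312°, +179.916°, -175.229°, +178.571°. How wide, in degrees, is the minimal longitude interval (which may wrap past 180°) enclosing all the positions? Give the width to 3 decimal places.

Sort the longitudes: -175.229°, +178.312°, +178.571°, +179.916°.
Eastward gaps between consecutive values (wrapping around): 353.541°, 0.259°, 1.345°, 4.855°.
Largest gap = 353.541° ⇒ minimal covering band is its complement: 360° − 353.541° = 6.459°.
Band runs from +178.312° eastward to -175.229°, crossing the antimeridian.

6.459°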